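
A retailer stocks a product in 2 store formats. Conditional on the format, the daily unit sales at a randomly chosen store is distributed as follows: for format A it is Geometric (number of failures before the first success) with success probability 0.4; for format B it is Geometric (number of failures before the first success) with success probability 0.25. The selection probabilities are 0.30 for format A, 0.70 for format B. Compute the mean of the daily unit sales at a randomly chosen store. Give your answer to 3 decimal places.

2.550

Component means — A: 1.5; B: 3.
E[X] = 0.3·1.5 + 0.7·3 = 2.55.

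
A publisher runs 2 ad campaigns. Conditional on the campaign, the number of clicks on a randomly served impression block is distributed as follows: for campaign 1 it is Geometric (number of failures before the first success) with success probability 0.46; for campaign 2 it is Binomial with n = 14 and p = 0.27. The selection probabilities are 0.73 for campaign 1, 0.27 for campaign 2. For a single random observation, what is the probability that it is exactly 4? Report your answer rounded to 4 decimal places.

0.0903

Conditional on each campaign, P(X = 4): 1: 0.0391141; 2: 0.228622.
By total probability, P(X = 4) = 0.73·0.0391141 + 0.27·0.228622 = 0.0902812.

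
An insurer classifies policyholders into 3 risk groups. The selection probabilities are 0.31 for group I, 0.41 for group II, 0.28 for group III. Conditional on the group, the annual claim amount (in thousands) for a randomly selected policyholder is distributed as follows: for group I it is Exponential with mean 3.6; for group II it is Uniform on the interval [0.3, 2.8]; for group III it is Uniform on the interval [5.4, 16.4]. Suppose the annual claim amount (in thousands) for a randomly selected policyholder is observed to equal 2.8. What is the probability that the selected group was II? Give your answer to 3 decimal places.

0.806

Likelihoods f(2.8 | ·): I: 0.127618; II: 0.4; III: 0.
Posterior ∝ prior × likelihood. Numerator for II: 0.41·0.4 = 0.164.
Normalizing constant: 0.31·0.127618 + 0.41·0.4 + 0.28·0 = 0.203562.
P(II | observation) = 0.164 / 0.203562 = 0.805653.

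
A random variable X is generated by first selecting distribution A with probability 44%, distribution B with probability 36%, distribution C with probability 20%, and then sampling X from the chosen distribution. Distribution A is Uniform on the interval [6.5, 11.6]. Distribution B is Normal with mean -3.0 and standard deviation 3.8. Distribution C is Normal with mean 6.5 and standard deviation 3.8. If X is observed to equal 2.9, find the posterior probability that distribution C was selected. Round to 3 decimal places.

0.542

Likelihoods f(2.9 | ·): A: 0; B: 0.0314527; C: 0.0670248.
Posterior ∝ prior × likelihood. Numerator for C: 0.2·0.0670248 = 0.013405.
Normalizing constant: 0.44·0 + 0.36·0.0314527 + 0.2·0.0670248 = 0.0247279.
P(C | observation) = 0.013405 / 0.0247279 = 0.542098.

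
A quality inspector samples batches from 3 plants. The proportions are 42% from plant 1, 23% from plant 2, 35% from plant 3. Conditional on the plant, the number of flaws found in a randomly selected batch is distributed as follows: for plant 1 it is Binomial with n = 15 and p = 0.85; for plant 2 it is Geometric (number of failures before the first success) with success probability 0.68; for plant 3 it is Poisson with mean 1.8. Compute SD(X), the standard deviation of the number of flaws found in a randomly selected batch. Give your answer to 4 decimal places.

5.8246

Per component, 1: μ=12.75, E[X²]=164.475; 2: μ=0.470588, E[X²]=0.913495; 3: μ=1.8, E[X²]=5.04.
E[X] = 0.42·12.75 + 0.23·0.470588 + 0.35·1.8 = 6.09324.
E[X²] = 0.42·164.475 + 0.23·0.913495 + 0.35·5.04 = 71.0536.
Var(X) = E[X²] − (E[X])² = 71.0536 − 37.1275 = 33.9261.
SD(X) = √33.9261 = 5.82461.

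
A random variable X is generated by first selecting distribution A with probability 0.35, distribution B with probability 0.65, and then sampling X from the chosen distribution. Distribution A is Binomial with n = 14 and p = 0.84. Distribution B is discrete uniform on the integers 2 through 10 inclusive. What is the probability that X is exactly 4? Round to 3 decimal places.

Conditional on each component, P(X = 4): A: 5.47963e-06; B: 0.111111.
By total probability, P(X = 4) = 0.35·5.47963e-06 + 0.65·0.111111 = 0.0722241.

0.072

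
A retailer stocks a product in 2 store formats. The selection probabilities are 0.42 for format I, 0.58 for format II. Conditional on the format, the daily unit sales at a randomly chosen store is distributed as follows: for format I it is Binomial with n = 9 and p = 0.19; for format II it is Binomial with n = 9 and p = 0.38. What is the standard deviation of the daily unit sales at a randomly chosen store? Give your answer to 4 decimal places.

1.5887

Per component, I: μ=1.71, E[X²]=4.3092; II: μ=3.42, E[X²]=13.8168.
E[X] = 0.42·1.71 + 0.58·3.42 = 2.7018.
E[X²] = 0.42·4.3092 + 0.58·13.8168 = 9.82361.
Var(X) = E[X²] − (E[X])² = 9.82361 − 7.29972 = 2.52388.
SD(X) = √2.52388 = 1.58867.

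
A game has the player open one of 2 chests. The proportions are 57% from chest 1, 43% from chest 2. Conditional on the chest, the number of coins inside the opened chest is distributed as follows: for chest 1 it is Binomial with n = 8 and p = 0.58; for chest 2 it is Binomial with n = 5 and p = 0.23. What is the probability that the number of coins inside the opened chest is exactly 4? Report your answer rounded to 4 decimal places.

0.1451

Conditional on each chest, P(X = 4): 1: 0.246494; 2: 0.0107739.
By total probability, P(X = 4) = 0.57·0.246494 + 0.43·0.0107739 = 0.145135.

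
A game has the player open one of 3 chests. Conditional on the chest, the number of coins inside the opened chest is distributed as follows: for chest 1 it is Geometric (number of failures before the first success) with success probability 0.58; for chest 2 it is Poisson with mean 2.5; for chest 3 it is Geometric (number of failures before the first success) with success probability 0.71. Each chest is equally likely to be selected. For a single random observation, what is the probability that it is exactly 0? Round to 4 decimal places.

Conditional on each chest, P(X = 0): 1: 0.58; 2: 0.082085; 3: 0.71.
By total probability, P(X = 0) = 0.333333·0.58 + 0.333333·0.082085 + 0.333333·0.71 = 0.457362.

0.4574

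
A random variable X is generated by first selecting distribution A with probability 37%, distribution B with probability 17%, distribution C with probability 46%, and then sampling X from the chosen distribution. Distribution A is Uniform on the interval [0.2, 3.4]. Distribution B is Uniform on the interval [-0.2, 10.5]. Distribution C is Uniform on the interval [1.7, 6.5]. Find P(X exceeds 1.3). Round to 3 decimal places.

0.849

Conditional on each component, P(X > 1.3): A: 0.65625; B: 0.859813; C: 1.
By total probability, P(X > 1.3) = 0.37·0.65625 + 0.17·0.859813 + 0.46·1 = 0.848981.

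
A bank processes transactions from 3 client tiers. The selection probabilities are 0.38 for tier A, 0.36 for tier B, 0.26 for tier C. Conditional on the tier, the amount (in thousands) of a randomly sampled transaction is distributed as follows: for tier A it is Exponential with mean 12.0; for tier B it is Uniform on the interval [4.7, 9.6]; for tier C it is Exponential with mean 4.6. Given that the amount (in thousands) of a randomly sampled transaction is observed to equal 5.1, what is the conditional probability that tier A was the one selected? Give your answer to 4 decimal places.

0.1835

Likelihoods f(5.1 | ·): A: 0.0544808; B: 0.204082; C: 0.0717368.
Posterior ∝ prior × likelihood. Numerator for A: 0.38·0.0544808 = 0.0207027.
Normalizing constant: 0.38·0.0544808 + 0.36·0.204082 + 0.26·0.0717368 = 0.112824.
P(A | observation) = 0.0207027 / 0.112824 = 0.183496.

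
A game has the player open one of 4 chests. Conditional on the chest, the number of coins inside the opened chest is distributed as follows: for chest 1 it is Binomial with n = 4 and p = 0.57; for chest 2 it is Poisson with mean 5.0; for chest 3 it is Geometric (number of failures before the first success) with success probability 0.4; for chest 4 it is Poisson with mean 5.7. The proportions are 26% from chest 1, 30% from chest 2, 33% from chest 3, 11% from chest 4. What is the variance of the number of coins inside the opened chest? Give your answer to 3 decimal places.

Per component, 1: μ=2.28, E[X²]=6.1788; 2: μ=5, E[X²]=30; 3: μ=1.5, E[X²]=6; 4: μ=5.7, E[X²]=38.19.
E[X] = 0.26·2.28 + 0.3·5 + 0.33·1.5 + 0.11·5.7 = 3.2148.
E[X²] = 0.26·6.1788 + 0.3·30 + 0.33·6 + 0.11·38.19 = 16.7874.
Var(X) = E[X²] − (E[X])² = 16.7874 − 10.3349 = 6.45245.

6.452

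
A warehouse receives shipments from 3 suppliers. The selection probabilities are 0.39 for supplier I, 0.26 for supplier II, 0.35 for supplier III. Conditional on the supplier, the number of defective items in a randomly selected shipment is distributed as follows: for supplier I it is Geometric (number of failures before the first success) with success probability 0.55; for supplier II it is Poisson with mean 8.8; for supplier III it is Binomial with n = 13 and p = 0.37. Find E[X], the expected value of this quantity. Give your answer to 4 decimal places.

4.2906

Component means — I: 0.818182; II: 8.8; III: 4.81.
E[X] = 0.39·0.818182 + 0.26·8.8 + 0.35·4.81 = 4.29059.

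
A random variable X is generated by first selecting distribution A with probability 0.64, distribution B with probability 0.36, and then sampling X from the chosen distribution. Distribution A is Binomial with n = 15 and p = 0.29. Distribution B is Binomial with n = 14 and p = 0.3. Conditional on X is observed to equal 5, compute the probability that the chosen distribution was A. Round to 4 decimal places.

0.6449

Likelihoods P(X=5 | ·): A: 0.200507; B: 0.196315.
Posterior ∝ prior × likelihood. Numerator for A: 0.64·0.200507 = 0.128324.
Normalizing constant: 0.64·0.200507 + 0.36·0.196315 = 0.198998.
P(A | observation) = 0.128324 / 0.198998 = 0.644854.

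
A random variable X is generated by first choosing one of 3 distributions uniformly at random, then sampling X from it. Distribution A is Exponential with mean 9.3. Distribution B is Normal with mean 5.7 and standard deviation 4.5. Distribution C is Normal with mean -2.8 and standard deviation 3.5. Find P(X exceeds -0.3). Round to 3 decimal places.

Conditional on each component, P(X > -0.3): A: 1; B: 0.908789; C: 0.237525.
By total probability, P(X > -0.3) = 0.333333·1 + 0.333333·0.908789 + 0.333333·0.237525 = 0.715438.

0.715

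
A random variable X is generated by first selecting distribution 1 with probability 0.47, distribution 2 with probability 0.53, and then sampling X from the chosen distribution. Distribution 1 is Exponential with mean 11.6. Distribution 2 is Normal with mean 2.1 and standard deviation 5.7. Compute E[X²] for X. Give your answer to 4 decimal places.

For each component E[X²] = Var + (mean)², giving 1: 269.12; 2: 36.9.
Overall E[X²] = 0.47·269.12 + 0.53·36.9 = 146.043.

146.0434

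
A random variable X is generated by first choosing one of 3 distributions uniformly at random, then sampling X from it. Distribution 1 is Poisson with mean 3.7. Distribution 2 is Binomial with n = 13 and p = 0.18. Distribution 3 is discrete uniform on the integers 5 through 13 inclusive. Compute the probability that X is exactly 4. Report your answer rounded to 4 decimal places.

0.1063

Conditional on each component, P(X = 4): 1: 0.193066; 2: 0.125812; 3: 0.
By total probability, P(X = 4) = 0.333333·0.193066 + 0.333333·0.125812 + 0.333333·0 = 0.106293.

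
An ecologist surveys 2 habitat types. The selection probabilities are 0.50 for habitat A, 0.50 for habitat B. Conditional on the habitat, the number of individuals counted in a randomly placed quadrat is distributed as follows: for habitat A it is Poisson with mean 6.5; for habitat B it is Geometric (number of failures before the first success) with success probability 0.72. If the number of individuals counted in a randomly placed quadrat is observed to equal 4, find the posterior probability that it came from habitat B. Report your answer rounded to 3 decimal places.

Likelihoods P(X=4 | ·): A: 0.111822; B: 0.00442552.
Posterior ∝ prior × likelihood. Numerator for B: 0.5·0.00442552 = 0.00221276.
Normalizing constant: 0.5·0.111822 + 0.5·0.00442552 = 0.0581239.
P(B | observation) = 0.00221276 / 0.0581239 = 0.0380698.

0.038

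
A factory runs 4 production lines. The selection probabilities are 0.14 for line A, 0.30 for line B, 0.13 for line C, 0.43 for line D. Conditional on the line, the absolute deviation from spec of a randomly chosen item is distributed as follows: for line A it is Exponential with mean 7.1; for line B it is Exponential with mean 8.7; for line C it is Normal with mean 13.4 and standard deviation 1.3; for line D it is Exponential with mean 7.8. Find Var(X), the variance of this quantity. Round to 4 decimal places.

Per component, A: μ=7.1, E[X²]=100.82; B: μ=8.7, E[X²]=151.38; C: μ=13.4, E[X²]=181.25; D: μ=7.8, E[X²]=121.68.
E[X] = 0.14·7.1 + 0.3·8.7 + 0.13·13.4 + 0.43·7.8 = 8.7.
E[X²] = 0.14·100.82 + 0.3·151.38 + 0.13·181.25 + 0.43·121.68 = 135.414.
Var(X) = E[X²] − (E[X])² = 135.414 − 75.69 = 59.7237.

59.7237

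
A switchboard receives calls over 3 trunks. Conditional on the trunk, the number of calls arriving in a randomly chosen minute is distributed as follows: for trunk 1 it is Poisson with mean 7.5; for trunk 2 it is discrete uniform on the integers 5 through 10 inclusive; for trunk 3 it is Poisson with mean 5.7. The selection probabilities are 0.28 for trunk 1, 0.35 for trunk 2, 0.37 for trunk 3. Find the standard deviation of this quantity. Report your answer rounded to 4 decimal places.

2.4464

Per component, 1: μ=7.5, E[X²]=63.75; 2: μ=7.5, E[X²]=59.1667; 3: μ=5.7, E[X²]=38.19.
E[X] = 0.28·7.5 + 0.35·7.5 + 0.37·5.7 = 6.834.
E[X²] = 0.28·63.75 + 0.35·59.1667 + 0.37·38.19 = 52.6886.
Var(X) = E[X²] − (E[X])² = 52.6886 − 46.7036 = 5.98508.
SD(X) = √5.98508 = 2.44644.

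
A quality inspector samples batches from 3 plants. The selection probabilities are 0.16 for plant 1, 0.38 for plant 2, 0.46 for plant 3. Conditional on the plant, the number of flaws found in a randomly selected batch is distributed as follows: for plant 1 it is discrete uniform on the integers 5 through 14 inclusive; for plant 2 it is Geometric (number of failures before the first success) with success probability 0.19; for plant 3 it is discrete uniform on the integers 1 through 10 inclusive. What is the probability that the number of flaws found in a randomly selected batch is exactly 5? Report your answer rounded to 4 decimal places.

0.0872

Conditional on each plant, P(X = 5): 1: 0.1; 2: 0.0662489; 3: 0.1.
By total probability, P(X = 5) = 0.16·0.1 + 0.38·0.0662489 + 0.46·0.1 = 0.0871746.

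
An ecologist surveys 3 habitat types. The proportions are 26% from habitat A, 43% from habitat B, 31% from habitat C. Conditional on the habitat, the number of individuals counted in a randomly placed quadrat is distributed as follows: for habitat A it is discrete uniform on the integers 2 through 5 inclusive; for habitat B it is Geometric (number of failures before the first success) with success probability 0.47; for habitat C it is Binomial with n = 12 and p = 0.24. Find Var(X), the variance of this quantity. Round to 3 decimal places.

3.105

Per component, A: μ=3.5, E[X²]=13.5; B: μ=1.12766, E[X²]=3.67089; C: μ=2.88, E[X²]=10.4832.
E[X] = 0.26·3.5 + 0.43·1.12766 + 0.31·2.88 = 2.28769.
E[X²] = 0.26·13.5 + 0.43·3.67089 + 0.31·10.4832 = 8.33828.
Var(X) = E[X²] − (E[X])² = 8.33828 − 5.23354 = 3.10473.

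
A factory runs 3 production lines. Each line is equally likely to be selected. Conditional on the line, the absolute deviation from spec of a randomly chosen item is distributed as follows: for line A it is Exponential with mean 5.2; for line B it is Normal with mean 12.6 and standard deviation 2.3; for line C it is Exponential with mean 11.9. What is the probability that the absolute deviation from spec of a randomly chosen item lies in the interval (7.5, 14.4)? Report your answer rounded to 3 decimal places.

Conditional on each line, P(7.5 < X < 14.4): A: 0.173671; B: 0.769773; C: 0.234285.
By total probability, P(7.5 < X < 14.4) = 0.333333·0.173671 + 0.333333·0.769773 + 0.333333·0.234285 = 0.392577.

0.393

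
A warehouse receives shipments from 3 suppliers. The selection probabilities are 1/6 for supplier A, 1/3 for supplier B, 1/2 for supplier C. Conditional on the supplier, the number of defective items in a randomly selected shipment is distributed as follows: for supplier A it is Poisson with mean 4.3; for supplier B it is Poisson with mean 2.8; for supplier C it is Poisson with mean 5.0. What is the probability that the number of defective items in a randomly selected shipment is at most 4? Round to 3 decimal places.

Conditional on each supplier, P(X ≤ 4): A: 0.570438; B: 0.847676; C: 0.440493.
By total probability, P(X ≤ 4) = 0.166667·0.570438 + 0.333333·0.847676 + 0.5·0.440493 = 0.597878.

0.598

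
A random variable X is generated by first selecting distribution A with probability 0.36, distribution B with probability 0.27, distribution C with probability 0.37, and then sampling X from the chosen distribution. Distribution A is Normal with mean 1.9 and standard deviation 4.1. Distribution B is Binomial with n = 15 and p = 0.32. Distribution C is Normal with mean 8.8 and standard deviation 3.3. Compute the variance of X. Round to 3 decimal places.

Per component, A: μ=1.9, E[X²]=20.42; B: μ=4.8, E[X²]=26.304; C: μ=8.8, E[X²]=88.33.
E[X] = 0.36·1.9 + 0.27·4.8 + 0.37·8.8 = 5.236.
E[X²] = 0.36·20.42 + 0.27·26.304 + 0.37·88.33 = 47.1354.
Var(X) = E[X²] − (E[X])² = 47.1354 − 27.4157 = 19.7197.

19.720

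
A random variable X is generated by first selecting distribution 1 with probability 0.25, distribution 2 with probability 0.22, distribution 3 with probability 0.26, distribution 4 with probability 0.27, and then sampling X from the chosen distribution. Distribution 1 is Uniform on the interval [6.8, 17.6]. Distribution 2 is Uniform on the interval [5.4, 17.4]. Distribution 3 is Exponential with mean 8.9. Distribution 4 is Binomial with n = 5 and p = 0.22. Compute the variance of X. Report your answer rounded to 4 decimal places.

Per component, 1: μ=12.2, E[X²]=158.56; 2: μ=11.4, E[X²]=141.96; 3: μ=8.9, E[X²]=158.42; 4: μ=1.1, E[X²]=2.068.
E[X] = 0.25·12.2 + 0.22·11.4 + 0.26·8.9 + 0.27·1.1 = 8.169.
E[X²] = 0.25·158.56 + 0.22·141.96 + 0.26·158.42 + 0.27·2.068 = 112.619.
Var(X) = E[X²] − (E[X])² = 112.619 − 66.7326 = 45.8862.

45.8862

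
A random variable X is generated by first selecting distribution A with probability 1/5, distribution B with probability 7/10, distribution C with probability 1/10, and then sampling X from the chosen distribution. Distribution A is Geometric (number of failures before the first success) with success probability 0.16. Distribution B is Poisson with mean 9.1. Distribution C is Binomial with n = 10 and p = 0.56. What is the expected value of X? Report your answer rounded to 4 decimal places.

7.9800

Component means — A: 5.25; B: 9.1; C: 5.6.
E[X] = 0.2·5.25 + 0.7·9.1 + 0.1·5.6 = 7.98.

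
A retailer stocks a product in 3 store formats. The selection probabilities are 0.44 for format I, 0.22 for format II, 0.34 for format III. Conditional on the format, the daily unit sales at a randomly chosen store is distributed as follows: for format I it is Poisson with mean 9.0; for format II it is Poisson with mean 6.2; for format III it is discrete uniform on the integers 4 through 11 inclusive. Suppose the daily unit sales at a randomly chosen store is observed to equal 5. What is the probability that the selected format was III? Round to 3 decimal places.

0.411

Likelihoods P(X=5 | ·): I: 0.0607269; II: 0.154936; III: 0.125.
Posterior ∝ prior × likelihood. Numerator for III: 0.34·0.125 = 0.0425.
Normalizing constant: 0.44·0.0607269 + 0.22·0.154936 + 0.34·0.125 = 0.103306.
P(III | observation) = 0.0425 / 0.103306 = 0.4114.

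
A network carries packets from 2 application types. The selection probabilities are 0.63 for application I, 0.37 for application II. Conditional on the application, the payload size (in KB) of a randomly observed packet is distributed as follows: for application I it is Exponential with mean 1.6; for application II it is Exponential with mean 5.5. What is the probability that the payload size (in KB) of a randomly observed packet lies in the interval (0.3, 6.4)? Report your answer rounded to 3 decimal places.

0.746

Conditional on each application, P(0.3 < X < 6.4): I: 0.810713; II: 0.634567.
By total probability, P(0.3 < X < 6.4) = 0.63·0.810713 + 0.37·0.634567 = 0.745539.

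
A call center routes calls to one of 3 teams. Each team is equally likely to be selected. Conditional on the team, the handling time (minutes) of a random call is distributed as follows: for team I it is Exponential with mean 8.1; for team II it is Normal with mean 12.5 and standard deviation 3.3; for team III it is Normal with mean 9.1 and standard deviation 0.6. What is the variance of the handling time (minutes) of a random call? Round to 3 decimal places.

Per component, I: μ=8.1, E[X²]=131.22; II: μ=12.5, E[X²]=167.14; III: μ=9.1, E[X²]=83.17.
E[X] = 0.333333·8.1 + 0.333333·12.5 + 0.333333·9.1 = 9.9.
E[X²] = 0.333333·131.22 + 0.333333·167.14 + 0.333333·83.17 = 127.177.
Var(X) = E[X²] − (E[X])² = 127.177 − 98.01 = 29.1667.

29.167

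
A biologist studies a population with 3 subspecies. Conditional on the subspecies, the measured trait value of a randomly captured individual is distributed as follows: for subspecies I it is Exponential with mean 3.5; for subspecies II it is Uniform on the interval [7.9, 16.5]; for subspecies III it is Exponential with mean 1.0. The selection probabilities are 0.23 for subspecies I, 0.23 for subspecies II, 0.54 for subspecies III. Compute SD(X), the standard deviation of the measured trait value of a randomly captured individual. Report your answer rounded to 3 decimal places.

Per component, I: μ=3.5, E[X²]=24.5; II: μ=12.2, E[X²]=155.003; III: μ=1, E[X²]=2.
E[X] = 0.23·3.5 + 0.23·12.2 + 0.54·1 = 4.151.
E[X²] = 0.23·24.5 + 0.23·155.003 + 0.54·2 = 42.3658.
Var(X) = E[X²] − (E[X])² = 42.3658 − 17.2308 = 25.135.
SD(X) = √25.135 = 5.01348.

5.013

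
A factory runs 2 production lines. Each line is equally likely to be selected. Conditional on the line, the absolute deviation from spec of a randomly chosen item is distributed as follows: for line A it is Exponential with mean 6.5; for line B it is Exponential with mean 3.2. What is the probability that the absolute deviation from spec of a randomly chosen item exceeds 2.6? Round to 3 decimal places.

0.557

Conditional on each line, P(X > 2.6): A: 0.67032; B: 0.443747.
By total probability, P(X > 2.6) = 0.5·0.67032 + 0.5·0.443747 = 0.557034.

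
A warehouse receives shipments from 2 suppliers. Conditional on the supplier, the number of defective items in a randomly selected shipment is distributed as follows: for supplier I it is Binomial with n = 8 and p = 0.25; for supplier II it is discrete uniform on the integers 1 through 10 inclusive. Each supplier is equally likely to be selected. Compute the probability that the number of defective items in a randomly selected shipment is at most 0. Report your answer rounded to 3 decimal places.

0.050

Conditional on each supplier, P(X ≤ 0): I: 0.100113; II: 0.
By total probability, P(X ≤ 0) = 0.5·0.100113 + 0.5·0 = 0.0500565.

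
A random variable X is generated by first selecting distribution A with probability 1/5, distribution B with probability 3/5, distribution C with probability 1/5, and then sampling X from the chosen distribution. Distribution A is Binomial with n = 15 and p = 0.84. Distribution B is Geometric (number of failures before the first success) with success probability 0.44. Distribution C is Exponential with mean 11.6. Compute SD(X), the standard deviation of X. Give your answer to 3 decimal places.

Per component, A: μ=12.6, E[X²]=160.776; B: μ=1.27273, E[X²]=4.5124; C: μ=11.6, E[X²]=269.12.
E[X] = 0.2·12.6 + 0.6·1.27273 + 0.2·11.6 = 5.60364.
E[X²] = 0.2·160.776 + 0.6·4.5124 + 0.2·269.12 = 88.6866.
Var(X) = E[X²] − (E[X])² = 88.6866 − 31.4007 = 57.2859.
SD(X) = √57.2859 = 7.56874.

7.569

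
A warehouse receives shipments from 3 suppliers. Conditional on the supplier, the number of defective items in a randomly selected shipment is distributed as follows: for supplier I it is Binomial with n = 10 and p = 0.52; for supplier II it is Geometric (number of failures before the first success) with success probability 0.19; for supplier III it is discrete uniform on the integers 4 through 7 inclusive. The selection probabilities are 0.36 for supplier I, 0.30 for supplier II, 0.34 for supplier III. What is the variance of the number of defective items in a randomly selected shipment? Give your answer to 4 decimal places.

Per component, I: μ=5.2, E[X²]=29.536; II: μ=4.26316, E[X²]=40.6122; III: μ=5.5, E[X²]=31.5.
E[X] = 0.36·5.2 + 0.3·4.26316 + 0.34·5.5 = 5.02095.
E[X²] = 0.36·29.536 + 0.3·40.6122 + 0.34·31.5 = 33.5266.
Var(X) = E[X²] − (E[X])² = 33.5266 − 25.2099 = 8.3167.

8.3167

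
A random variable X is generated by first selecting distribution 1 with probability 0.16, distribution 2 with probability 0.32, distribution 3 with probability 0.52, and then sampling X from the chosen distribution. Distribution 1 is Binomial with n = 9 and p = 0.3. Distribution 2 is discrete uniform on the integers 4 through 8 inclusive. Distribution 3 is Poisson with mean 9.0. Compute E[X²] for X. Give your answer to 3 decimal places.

60.429

For each component E[X²] = Var + (mean)², giving 1: 9.18; 2: 38; 3: 90.
Overall E[X²] = 0.16·9.18 + 0.32·38 + 0.52·90 = 60.4288.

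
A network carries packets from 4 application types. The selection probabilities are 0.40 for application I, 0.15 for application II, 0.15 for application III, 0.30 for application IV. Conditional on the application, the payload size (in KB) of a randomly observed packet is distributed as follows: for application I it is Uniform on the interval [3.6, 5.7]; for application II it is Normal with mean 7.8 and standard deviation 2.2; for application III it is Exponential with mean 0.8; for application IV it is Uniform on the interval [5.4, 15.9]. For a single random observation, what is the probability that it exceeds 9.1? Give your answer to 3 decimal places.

Conditional on each application, P(X > 9.1): I: 0; II: 0.277291; III: 1.14789e-05; IV: 0.647619.
By total probability, P(X > 9.1) = 0.4·0 + 0.15·0.277291 + 0.15·1.14789e-05 + 0.3·0.647619 = 0.235881.

0.236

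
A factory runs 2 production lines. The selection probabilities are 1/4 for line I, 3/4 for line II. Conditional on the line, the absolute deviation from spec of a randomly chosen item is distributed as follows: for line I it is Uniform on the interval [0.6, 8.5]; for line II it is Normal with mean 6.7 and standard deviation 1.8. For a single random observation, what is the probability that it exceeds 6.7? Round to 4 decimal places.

Conditional on each line, P(X > 6.7): I: 0.227848; II: 0.5.
By total probability, P(X > 6.7) = 0.25·0.227848 + 0.75·0.5 = 0.431962.

0.4320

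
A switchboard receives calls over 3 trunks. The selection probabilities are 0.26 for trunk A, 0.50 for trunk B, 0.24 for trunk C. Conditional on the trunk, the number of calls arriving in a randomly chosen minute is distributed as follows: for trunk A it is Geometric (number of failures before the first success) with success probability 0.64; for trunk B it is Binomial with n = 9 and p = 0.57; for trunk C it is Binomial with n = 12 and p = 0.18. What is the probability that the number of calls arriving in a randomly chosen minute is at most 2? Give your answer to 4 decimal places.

0.4182

Conditional on each trunk, P(X ≤ 2): A: 0.953344; B: 0.0382916; C: 0.629787.
By total probability, P(X ≤ 2) = 0.26·0.953344 + 0.5·0.0382916 + 0.24·0.629787 = 0.418164.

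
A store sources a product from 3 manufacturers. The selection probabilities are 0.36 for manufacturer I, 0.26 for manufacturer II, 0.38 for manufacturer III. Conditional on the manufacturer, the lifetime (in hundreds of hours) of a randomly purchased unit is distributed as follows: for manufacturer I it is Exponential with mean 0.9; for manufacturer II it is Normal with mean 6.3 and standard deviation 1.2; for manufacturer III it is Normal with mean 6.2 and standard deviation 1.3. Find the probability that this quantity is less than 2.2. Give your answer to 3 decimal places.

0.329

Conditional on each manufacturer, P(X < 2.2): I: 0.913226; II: 0.000316964; III: 0.00104575.
By total probability, P(X < 2.2) = 0.36·0.913226 + 0.26·0.000316964 + 0.38·0.00104575 = 0.329241.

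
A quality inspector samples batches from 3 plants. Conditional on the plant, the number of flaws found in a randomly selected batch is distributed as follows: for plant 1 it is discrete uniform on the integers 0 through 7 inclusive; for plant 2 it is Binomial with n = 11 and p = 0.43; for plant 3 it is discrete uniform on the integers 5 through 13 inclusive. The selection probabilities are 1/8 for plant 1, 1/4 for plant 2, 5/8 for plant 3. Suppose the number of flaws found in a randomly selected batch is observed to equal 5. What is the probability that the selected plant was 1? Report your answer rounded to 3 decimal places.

Likelihoods P(X=5 | ·): 1: 0.125; 2: 0.232934; 3: 0.111111.
Posterior ∝ prior × likelihood. Numerator for 1: 0.125·0.125 = 0.015625.
Normalizing constant: 0.125·0.125 + 0.25·0.232934 + 0.625·0.111111 = 0.143303.
P(1 | observation) = 0.015625 / 0.143303 = 0.109035.

0.109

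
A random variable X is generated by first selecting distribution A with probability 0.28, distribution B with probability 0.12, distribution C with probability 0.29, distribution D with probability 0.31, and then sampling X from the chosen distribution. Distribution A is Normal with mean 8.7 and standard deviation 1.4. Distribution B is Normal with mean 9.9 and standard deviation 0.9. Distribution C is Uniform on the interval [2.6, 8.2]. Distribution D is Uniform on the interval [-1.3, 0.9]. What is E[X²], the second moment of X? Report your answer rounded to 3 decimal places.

For each component E[X²] = Var + (mean)², giving A: 77.65; B: 98.82; C: 31.7733; D: 0.443333.
Overall E[X²] = 0.28·77.65 + 0.12·98.82 + 0.29·31.7733 + 0.31·0.443333 = 42.9521.

42.952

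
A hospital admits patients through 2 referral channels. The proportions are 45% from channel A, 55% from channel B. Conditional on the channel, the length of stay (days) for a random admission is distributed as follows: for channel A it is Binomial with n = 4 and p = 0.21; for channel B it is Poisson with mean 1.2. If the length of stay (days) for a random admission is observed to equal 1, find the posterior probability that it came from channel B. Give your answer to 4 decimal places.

0.5161

Likelihoods P(X=1 | ·): A: 0.414153; B: 0.361433.
Posterior ∝ prior × likelihood. Numerator for B: 0.55·0.361433 = 0.198788.
Normalizing constant: 0.45·0.414153 + 0.55·0.361433 = 0.385157.
P(B | observation) = 0.198788 / 0.385157 = 0.516123.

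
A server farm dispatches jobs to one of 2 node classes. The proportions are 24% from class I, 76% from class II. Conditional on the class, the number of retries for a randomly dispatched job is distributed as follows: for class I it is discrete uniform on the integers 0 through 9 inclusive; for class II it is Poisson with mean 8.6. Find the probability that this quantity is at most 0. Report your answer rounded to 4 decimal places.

0.0241

Conditional on each class, P(X ≤ 0): I: 0.1; II: 0.000184106.
By total probability, P(X ≤ 0) = 0.24·0.1 + 0.76·0.000184106 = 0.0241399.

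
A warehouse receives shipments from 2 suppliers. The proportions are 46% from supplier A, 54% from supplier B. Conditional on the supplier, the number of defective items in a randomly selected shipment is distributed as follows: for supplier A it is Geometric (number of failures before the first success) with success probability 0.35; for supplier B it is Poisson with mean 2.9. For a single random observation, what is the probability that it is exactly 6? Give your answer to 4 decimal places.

0.0367

Conditional on each supplier, P(X = 6): A: 0.0263966; B: 0.0454571.
By total probability, P(X = 6) = 0.46·0.0263966 + 0.54·0.0454571 = 0.0366893.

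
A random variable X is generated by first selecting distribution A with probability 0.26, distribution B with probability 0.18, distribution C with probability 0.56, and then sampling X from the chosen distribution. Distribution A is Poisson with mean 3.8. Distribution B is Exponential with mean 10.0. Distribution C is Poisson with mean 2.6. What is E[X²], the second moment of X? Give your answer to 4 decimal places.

For each component E[X²] = Var + (mean)², giving A: 18.24; B: 200; C: 9.36.
Overall E[X²] = 0.26·18.24 + 0.18·200 + 0.56·9.36 = 45.984.

45.9840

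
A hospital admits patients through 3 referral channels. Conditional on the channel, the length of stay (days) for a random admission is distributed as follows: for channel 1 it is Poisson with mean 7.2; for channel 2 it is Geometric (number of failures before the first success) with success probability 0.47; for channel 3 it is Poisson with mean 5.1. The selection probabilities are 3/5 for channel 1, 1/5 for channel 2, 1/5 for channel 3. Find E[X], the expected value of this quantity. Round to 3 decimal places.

5.566

Component means — 1: 7.2; 2: 1.12766; 3: 5.1.
E[X] = 0.6·7.2 + 0.2·1.12766 + 0.2·5.1 = 5.56553.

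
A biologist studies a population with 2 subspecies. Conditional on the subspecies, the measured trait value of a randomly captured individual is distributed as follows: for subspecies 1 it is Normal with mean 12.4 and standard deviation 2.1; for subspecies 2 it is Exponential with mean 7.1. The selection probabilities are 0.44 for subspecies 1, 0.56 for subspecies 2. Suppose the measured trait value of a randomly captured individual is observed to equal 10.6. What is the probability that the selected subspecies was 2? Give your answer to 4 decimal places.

0.2344

Likelihoods f(10.6 | ·): 1: 0.131569; 2: 0.0316489.
Posterior ∝ prior × likelihood. Numerator for 2: 0.56·0.0316489 = 0.0177234.
Normalizing constant: 0.44·0.131569 + 0.56·0.0316489 = 0.0756138.
P(2 | observation) = 0.0177234 / 0.0756138 = 0.234393.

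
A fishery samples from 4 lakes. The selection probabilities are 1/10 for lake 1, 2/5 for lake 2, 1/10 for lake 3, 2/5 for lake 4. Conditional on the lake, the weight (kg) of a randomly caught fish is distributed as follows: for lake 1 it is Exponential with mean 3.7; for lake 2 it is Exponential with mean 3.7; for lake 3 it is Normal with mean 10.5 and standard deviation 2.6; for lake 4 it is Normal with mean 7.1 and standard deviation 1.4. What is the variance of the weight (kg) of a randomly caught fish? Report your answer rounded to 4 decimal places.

Per component, 1: μ=3.7, E[X²]=27.38; 2: μ=3.7, E[X²]=27.38; 3: μ=10.5, E[X²]=117.01; 4: μ=7.1, E[X²]=52.37.
E[X] = 0.1·3.7 + 0.4·3.7 + 0.1·10.5 + 0.4·7.1 = 5.74.
E[X²] = 0.1·27.38 + 0.4·27.38 + 0.1·117.01 + 0.4·52.37 = 46.339.
Var(X) = E[X²] − (E[X])² = 46.339 − 32.9476 = 13.3914.

13.3914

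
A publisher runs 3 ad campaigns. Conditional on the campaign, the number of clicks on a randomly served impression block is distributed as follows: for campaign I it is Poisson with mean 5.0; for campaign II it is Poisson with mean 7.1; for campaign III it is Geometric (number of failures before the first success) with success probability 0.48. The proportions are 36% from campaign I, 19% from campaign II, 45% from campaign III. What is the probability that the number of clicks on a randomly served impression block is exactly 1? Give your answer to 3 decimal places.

0.126

Conditional on each campaign, P(X = 1): I: 0.0336897; II: 0.00585824; III: 0.2496.
By total probability, P(X = 1) = 0.36·0.0336897 + 0.19·0.00585824 + 0.45·0.2496 = 0.125561.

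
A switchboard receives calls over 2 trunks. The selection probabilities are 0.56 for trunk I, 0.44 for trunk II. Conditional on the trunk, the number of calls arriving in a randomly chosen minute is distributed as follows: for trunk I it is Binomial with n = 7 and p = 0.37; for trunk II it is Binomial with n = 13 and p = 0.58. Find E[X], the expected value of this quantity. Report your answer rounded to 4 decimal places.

4.7680

Component means — I: 2.59; II: 7.54.
E[X] = 0.56·2.59 + 0.44·7.54 = 4.768.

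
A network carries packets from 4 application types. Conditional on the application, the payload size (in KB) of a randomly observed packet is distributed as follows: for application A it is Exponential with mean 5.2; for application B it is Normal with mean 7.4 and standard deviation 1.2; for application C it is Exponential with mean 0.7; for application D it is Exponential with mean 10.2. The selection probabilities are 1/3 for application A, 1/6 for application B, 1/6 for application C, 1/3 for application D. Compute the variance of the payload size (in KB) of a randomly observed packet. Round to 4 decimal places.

Per component, A: μ=5.2, E[X²]=54.08; B: μ=7.4, E[X²]=56.2; C: μ=0.7, E[X²]=0.98; D: μ=10.2, E[X²]=208.08.
E[X] = 0.333333·5.2 + 0.166667·7.4 + 0.166667·0.7 + 0.333333·10.2 = 6.48333.
E[X²] = 0.333333·54.08 + 0.166667·56.2 + 0.166667·0.98 + 0.333333·208.08 = 96.9167.
Var(X) = E[X²] − (E[X])² = 96.9167 − 42.0336 = 54.8831.

54.8831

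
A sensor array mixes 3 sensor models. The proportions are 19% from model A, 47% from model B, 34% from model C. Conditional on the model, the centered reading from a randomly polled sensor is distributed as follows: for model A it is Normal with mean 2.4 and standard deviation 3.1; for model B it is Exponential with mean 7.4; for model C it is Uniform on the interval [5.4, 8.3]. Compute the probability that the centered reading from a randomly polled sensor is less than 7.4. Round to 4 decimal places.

Conditional on each model, P(X < 7.4): A: 0.946617; B: 0.632121; C: 0.689655.
By total probability, P(X < 7.4) = 0.19·0.946617 + 0.47·0.632121 + 0.34·0.689655 = 0.711437.

0.7114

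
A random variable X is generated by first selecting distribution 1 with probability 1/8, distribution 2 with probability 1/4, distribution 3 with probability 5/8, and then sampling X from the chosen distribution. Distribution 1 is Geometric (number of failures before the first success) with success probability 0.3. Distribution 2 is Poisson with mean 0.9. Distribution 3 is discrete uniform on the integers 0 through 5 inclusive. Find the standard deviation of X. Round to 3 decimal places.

1.867

Per component, 1: μ=2.33333, E[X²]=13.2222; 2: μ=0.9, E[X²]=1.71; 3: μ=2.5, E[X²]=9.16667.
E[X] = 0.125·2.33333 + 0.25·0.9 + 0.625·2.5 = 2.07917.
E[X²] = 0.125·13.2222 + 0.25·1.71 + 0.625·9.16667 = 7.80944.
Var(X) = E[X²] − (E[X])² = 7.80944 − 4.32293 = 3.48651.
SD(X) = √3.48651 = 1.86722.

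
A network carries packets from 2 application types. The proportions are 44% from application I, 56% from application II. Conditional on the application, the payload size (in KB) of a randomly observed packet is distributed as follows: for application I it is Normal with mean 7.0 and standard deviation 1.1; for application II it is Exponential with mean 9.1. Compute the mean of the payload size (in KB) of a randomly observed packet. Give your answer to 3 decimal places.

Component means — I: 7; II: 9.1.
E[X] = 0.44·7 + 0.56·9.1 = 8.176.

8.176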